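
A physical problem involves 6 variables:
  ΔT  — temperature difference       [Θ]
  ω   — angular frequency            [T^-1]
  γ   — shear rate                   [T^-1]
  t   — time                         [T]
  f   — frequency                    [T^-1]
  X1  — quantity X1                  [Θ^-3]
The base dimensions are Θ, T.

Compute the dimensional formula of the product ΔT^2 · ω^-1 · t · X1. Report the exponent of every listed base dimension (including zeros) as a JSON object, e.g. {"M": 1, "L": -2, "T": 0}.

{"Θ": -1, "T": 2}

Write exponents as rows Θ,T / cols ΔT,ω,γ,t,f,X1:
  Θ: [ 1  0  0  0  0 -3]
  T: [ 0 -1 -1  1 -1  0]
  [Θ]: (2)·1+(-1)·0+(1)·0+(1)·-3 = -1
  [T]: (2)·0+(-1)·-1+(1)·1+(1)·0 = 2
⇒ Θ^-1 T^2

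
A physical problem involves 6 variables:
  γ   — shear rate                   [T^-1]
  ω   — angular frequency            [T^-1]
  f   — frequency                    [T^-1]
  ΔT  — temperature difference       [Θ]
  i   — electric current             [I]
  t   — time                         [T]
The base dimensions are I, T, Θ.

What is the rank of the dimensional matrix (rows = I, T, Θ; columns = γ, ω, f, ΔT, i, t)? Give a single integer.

3

Write exponents as rows I,T,Θ / cols γ,ω,f,ΔT,i,t:
  I: [ 0  0  0  0  1  0]
  T: [-1 -1 -1  0  0  1]
  Θ: [ 0  0  0  1  0  0]
Echelon form has 3 nonzero rows (pivots: γ,ΔT,i)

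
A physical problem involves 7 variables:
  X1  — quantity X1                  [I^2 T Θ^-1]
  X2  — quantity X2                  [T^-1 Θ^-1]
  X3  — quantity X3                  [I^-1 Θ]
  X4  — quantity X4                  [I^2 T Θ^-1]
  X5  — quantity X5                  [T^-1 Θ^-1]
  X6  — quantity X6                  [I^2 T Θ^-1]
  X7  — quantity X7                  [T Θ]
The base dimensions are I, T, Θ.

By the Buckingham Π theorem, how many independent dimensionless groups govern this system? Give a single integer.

Dimensional matrix (I×T×Θ by X1×X2×X3×X4×X5×X6×X7):
  I: [ 2  0 -1  2  0  2  0]
  T: [ 1 -1  0  1 -1  1  1]
  Θ: [-1 -1  1 -1 -1 -1  1]
Row reduction gives pivot columns X1,X2; rank = 2
Π count = n − r = 7 − 2 = 5

5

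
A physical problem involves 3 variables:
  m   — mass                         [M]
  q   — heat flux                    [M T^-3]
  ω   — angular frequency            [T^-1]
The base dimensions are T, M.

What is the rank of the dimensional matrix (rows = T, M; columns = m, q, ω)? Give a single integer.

Dimensional matrix (T×M by m×q×ω):
  T: [ 0 -3 -1]
  M: [ 1  1  0]
RREF → pivots at {m,q} ⇒ r = 2

2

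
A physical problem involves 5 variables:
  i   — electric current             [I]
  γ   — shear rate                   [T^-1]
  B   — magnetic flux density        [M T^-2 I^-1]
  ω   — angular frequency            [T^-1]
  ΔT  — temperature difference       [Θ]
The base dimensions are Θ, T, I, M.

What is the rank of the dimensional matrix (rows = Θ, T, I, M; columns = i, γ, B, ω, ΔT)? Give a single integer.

4

Write exponents as rows Θ,T,I,M / cols i,γ,B,ω,ΔT:
  Θ: [ 0  0  0  0  1]
  T: [ 0 -1 -2 -1  0]
  I: [ 1  0 -1  0  0]
  M: [ 0  0  1  0  0]
Row reduction gives pivot columns i,γ,B,ΔT; rank = 4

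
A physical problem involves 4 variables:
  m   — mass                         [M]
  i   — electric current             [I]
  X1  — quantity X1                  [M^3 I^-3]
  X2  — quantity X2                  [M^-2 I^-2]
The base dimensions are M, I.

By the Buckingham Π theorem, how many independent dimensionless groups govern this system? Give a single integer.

Write exponents as rows M,I / cols m,i,X1,X2:
  M: [ 1  0  3 -2]
  I: [ 0  1 -3 -2]
RREF → pivots at {m,i} ⇒ r = 2
4 vars − rank 2 = 2 Π groups

2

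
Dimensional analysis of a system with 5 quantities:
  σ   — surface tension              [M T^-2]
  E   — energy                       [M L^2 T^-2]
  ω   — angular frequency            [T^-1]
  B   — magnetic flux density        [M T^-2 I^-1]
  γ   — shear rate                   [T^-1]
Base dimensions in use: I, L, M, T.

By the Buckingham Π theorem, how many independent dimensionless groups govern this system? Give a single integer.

Dimensional matrix (I×L×M×T by σ×E×ω×B×γ):
  I: [ 0  0  0 -1  0]
  L: [ 0  2  0  0  0]
  M: [ 1  1  0  1  0]
  T: [-2 -2 -1 -2 -1]
Row reduction gives pivot columns σ,E,ω,B; rank = 4
n=5, r=4 ⇒ 1 dimensionless group

1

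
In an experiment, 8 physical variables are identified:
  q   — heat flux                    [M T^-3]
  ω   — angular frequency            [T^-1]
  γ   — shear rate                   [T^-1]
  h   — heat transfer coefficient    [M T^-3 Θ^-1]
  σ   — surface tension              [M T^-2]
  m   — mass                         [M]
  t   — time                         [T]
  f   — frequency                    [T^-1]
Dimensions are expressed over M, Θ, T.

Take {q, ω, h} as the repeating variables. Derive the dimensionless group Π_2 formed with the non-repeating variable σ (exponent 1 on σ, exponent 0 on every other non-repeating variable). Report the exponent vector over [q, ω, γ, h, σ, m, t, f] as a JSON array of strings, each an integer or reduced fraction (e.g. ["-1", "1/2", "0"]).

["-1", "1", "0", "0", "1", "0", "0", "0"]

Write exponents as rows M,Θ,T / cols q,ω,γ,h,σ,m,t,f:
  M: [ 1  0  0  1  1  1  0  0]
  Θ: [ 0  0  0 -1  0  0  0  0]
  T: [-3 -1 -1 -3 -2  0  1 -1]
Row reduction gives pivot columns q,ω,h; rank = 3
Repeat: q,ω,h; free: γ,σ,m,t,f
RREF:
  r0: [   1    0    0    0    1    1    0    0]
  r1: [   0    1    1    0   -1   -3   -1    1]
  r2: [   0    0    0    1    0    0    0    0]
Fix exponent of σ at 1, γ at 0, m at 0, t at 0, f at 0; solve each RREF row for its pivot's exponent:
  r0: exp(q) + (1)·1 = 0 ⇒ exp(q) = -1
  r1: exp(ω) + (-1)·1 = 0 ⇒ exp(ω) = 1
  r2: exp(h) + (0)·1 = 0 ⇒ exp(h) = 0
Π_2 = q^-1 · ω · σ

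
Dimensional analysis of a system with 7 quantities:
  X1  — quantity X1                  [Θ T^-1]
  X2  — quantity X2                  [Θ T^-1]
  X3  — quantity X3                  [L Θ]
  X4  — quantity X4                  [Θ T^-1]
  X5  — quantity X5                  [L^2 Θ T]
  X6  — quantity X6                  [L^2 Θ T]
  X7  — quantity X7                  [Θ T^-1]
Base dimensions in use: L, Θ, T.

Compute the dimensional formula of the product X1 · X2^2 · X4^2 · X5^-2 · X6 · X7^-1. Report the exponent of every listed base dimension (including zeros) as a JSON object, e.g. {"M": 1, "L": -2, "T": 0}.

Write exponents as rows L,Θ,T / cols X1,X2,X3,X4,X5,X6,X7:
  L: [ 0  0  1  0  2  2  0]
  Θ: [ 1  1  1  1  1  1  1]
  T: [-1 -1  0 -1  1  1 -1]
  [L]: (1)·0+(2)·0+(2)·0+(-2)·2+(1)·2+(-1)·0 = -2
  [Θ]: (1)·1+(2)·1+(2)·1+(-2)·1+(1)·1+(-1)·1 = 3
  [T]: (1)·-1+(2)·-1+(2)·-1+(-2)·1+(1)·1+(-1)·-1 = -5
⇒ L^-2 Θ^3 T^-5

{"L": -2, "Θ": 3, "T": -5}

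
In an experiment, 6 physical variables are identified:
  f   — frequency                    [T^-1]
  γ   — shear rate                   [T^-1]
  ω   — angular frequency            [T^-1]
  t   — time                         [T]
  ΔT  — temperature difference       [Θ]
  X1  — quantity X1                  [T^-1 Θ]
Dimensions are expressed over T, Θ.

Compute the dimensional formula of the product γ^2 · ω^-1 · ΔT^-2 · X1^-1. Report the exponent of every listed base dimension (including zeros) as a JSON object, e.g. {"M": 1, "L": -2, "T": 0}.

{"T": 0, "Θ": -3}

Write exponents as rows T,Θ / cols f,γ,ω,t,ΔT,X1:
  T: [-1 -1 -1  1  0 -1]
  Θ: [ 0  0  0  0  1  1]
  [T]: (2)·-1+(-1)·-1+(-2)·0+(-1)·-1 = 0
  [Θ]: (2)·0+(-1)·0+(-2)·1+(-1)·1 = -3
⇒ Θ^-3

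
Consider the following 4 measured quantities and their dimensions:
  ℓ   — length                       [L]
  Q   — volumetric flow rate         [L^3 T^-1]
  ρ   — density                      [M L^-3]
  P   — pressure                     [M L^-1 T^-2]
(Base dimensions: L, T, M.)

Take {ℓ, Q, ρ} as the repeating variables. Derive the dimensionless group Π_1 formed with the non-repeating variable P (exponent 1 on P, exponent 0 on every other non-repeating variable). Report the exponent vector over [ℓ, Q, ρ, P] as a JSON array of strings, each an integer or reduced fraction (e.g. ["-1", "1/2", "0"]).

["4", "-2", "-1", "1"]

Dimensional matrix (L×T×M by ℓ×Q×ρ×P):
  L: [ 1  3 -3 -1]
  T: [ 0 -1  0 -2]
  M: [ 0  0  1  1]
Echelon form has 3 nonzero rows (pivots: ℓ,Q,ρ)
Repeat: ℓ,Q,ρ; free: P
RREF:
  r0: [   1    0    0   -4]
  r1: [   0    1    0    2]
  r2: [   0    0    1    1]
Fix exponent of P at 1; solve each RREF row for its pivot's exponent:
  r0: exp(ℓ) + (-4)·1 = 0 ⇒ exp(ℓ) = 4
  r1: exp(Q) + (2)·1 = 0 ⇒ exp(Q) = -2
  r2: exp(ρ) + (1)·1 = 0 ⇒ exp(ρ) = -1
Π_1 = ℓ^4 · Q^-2 · ρ^-1 · P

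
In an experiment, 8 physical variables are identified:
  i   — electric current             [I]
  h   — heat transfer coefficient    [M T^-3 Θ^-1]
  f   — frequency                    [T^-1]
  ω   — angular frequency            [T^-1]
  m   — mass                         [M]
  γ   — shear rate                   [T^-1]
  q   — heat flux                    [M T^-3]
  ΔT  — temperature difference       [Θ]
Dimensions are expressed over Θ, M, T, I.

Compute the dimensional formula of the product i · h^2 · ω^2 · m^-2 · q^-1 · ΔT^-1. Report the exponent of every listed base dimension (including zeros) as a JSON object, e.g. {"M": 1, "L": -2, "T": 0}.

Dimensional matrix (Θ×M×T×I by i×h×f×ω×m×γ×q×ΔT):
  Θ: [ 0 -1  0  0  0  0  0  1]
  M: [ 0  1  0  0  1  0  1  0]
  T: [ 0 -3 -1 -1  0 -1 -3  0]
  I: [ 1  0  0  0  0  0  0  0]
  [Θ]: (1)·0+(2)·-1+(2)·0+(-2)·0+(-1)·0+(-1)·1 = -3
  [M]: (1)·0+(2)·1+(2)·0+(-2)·1+(-1)·1+(-1)·0 = -1
  [T]: (1)·0+(2)·-3+(2)·-1+(-2)·0+(-1)·-3+(-1)·0 = -5
  [I]: (1)·1+(2)·0+(2)·0+(-2)·0+(-1)·0+(-1)·0 = 1
⇒ Θ^-3 M^-1 T^-5 I

{"Θ": -3, "M": -1, "T": -5, "I": 1}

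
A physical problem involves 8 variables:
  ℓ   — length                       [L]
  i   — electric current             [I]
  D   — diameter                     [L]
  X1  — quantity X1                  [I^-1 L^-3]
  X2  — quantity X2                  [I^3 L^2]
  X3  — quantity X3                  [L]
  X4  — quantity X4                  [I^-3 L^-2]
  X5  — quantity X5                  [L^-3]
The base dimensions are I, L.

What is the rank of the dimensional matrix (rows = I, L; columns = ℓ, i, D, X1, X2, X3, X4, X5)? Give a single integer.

Exponent matrix [I,L] × [ℓ,i,D,X1,X2,X3,X4,X5]:
  I: [ 0  1  0 -1  3  0 -3  0]
  L: [ 1  0  1 -3  2  1 -2 -3]
RREF → pivots at {ℓ,i} ⇒ r = 2

2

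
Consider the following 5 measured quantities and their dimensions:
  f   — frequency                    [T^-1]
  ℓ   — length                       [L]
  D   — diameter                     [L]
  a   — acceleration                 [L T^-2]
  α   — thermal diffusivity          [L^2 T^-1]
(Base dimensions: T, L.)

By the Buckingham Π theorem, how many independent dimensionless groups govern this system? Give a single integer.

3

Write exponents as rows T,L / cols f,ℓ,D,a,α:
  T: [-1  0  0 -2 -1]
  L: [ 0  1  1  1  2]
Row reduction gives pivot columns f,ℓ; rank = 2
5 vars − rank 2 = 3 Π groups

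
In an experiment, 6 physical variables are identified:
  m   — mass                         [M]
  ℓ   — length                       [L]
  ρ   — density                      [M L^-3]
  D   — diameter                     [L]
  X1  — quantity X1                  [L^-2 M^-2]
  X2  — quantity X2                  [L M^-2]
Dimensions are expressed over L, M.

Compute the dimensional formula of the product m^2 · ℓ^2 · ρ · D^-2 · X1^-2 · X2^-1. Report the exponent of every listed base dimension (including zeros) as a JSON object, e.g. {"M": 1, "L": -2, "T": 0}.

{"L": 0, "M": 9}

Dimensional matrix (L×M by m×ℓ×ρ×D×X1×X2):
  L: [ 0  1 -3  1 -2  1]
  M: [ 1  0  1  0 -2 -2]
  [L]: (2)·0+(2)·1+(1)·-3+(-2)·1+(-2)·-2+(-1)·1 = 0
  [M]: (2)·1+(2)·0+(1)·1+(-2)·0+(-2)·-2+(-1)·-2 = 9
⇒ M^9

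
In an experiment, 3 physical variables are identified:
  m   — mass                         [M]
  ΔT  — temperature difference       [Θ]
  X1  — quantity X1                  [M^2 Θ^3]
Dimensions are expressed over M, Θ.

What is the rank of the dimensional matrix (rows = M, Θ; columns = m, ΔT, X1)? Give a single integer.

Dimensional matrix (M×Θ by m×ΔT×X1):
  M: [ 1  0  2]
  Θ: [ 0  1  3]
Row reduction gives pivot columns m,ΔT; rank = 2

2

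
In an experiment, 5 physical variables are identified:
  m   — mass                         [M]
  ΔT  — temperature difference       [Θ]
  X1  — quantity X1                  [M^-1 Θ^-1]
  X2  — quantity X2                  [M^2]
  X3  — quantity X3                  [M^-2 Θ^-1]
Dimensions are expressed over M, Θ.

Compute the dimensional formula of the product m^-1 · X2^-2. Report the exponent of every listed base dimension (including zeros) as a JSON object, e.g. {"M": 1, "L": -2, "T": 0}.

Write exponents as rows M,Θ / cols m,ΔT,X1,X2,X3:
  M: [ 1  0 -1  2 -2]
  Θ: [ 0  1 -1  0 -1]
  [M]: (-1)·1+(-2)·2 = -5
  [Θ]: (-1)·0+(-2)·0 = 0
⇒ M^-5

{"M": -5, "Θ": 0}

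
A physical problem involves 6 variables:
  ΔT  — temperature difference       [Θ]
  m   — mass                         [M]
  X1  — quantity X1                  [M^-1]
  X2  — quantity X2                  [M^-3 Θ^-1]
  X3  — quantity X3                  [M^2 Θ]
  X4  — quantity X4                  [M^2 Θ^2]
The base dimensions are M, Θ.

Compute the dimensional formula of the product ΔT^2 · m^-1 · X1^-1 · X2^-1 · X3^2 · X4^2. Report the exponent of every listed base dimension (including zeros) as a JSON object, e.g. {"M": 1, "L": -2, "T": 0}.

{"M": 11, "Θ": 9}

Exponent matrix [M,Θ] × [ΔT,m,X1,X2,X3,X4]:
  M: [ 0  1 -1 -3  2  2]
  Θ: [ 1  0  0 -1  1  2]
  [M]: (2)·0+(-1)·1+(-1)·-1+(-1)·-3+(2)·2+(2)·2 = 11
  [Θ]: (2)·1+(-1)·0+(-1)·0+(-1)·-1+(2)·1+(2)·2 = 9
⇒ M^11 Θ^9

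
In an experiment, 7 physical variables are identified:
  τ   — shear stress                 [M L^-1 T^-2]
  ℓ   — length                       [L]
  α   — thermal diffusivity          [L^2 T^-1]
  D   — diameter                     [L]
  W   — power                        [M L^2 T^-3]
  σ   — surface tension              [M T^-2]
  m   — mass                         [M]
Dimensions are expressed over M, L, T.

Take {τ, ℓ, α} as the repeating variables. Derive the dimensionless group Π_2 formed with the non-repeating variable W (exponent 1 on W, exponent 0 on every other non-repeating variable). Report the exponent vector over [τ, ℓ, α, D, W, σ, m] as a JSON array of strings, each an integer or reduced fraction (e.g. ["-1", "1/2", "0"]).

Dimensional matrix (M×L×T by τ×ℓ×α×D×W×σ×m):
  M: [ 1  0  0  0  1  1  1]
  L: [-1  1  2  1  2  0  0]
  T: [-2  0 -1  0 -3 -2  0]
RREF → pivots at {τ,ℓ,α} ⇒ r = 3
Repeat: τ,ℓ,α; free: D,W,σ,m
RREF:
  r0: [   1    0    0    0    1    1    1]
  r1: [   0    1    0    1    1    1    5]
  r2: [   0    0    1    0    1    0   -2]
Fix exponent of W at 1, D at 0, σ at 0, m at 0; solve each RREF row for its pivot's exponent:
  r0: exp(τ) + (1)·1 = 0 ⇒ exp(τ) = -1
  r1: exp(ℓ) + (1)·1 = 0 ⇒ exp(ℓ) = -1
  r2: exp(α) + (1)·1 = 0 ⇒ exp(α) = -1
Π_2 = τ^-1 · ℓ^-1 · α^-1 · W

["-1", "-1", "-1", "0", "1", "0", "0"]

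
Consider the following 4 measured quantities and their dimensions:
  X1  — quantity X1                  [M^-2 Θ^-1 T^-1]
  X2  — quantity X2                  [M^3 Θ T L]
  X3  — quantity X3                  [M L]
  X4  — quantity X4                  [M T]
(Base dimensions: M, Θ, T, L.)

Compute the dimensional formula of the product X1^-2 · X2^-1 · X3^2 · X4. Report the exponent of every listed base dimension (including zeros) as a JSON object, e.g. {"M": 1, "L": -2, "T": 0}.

{"M": 4, "Θ": 1, "T": 2, "L": 1}

Dimensional matrix (M×Θ×T×L by X1×X2×X3×X4):
  M: [-2  3  1  1]
  Θ: [-1  1  0  0]
  T: [-1  1  0  1]
  L: [ 0  1  1  0]
  [M]: (-2)·-2+(-1)·3+(2)·1+(1)·1 = 4
  [Θ]: (-2)·-1+(-1)·1+(2)·0+(1)·0 = 1
  [T]: (-2)·-1+(-1)·1+(2)·0+(1)·1 = 2
  [L]: (-2)·0+(-1)·1+(2)·1+(1)·0 = 1
⇒ M^4 Θ T^2 L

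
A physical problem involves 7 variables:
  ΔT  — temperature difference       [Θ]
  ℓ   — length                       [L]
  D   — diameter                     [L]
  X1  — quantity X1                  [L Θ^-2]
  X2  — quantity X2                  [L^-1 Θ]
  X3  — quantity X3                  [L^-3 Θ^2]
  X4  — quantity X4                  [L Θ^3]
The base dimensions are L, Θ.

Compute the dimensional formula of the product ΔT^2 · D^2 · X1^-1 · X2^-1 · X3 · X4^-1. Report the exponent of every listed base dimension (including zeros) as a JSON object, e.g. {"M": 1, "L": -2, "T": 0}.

{"L": -2, "Θ": 2}

Dimensional matrix (L×Θ by ΔT×ℓ×D×X1×X2×X3×X4):
  L: [ 0  1  1  1 -1 -3  1]
  Θ: [ 1  0  0 -2  1  2  3]
  [L]: (2)·0+(2)·1+(-1)·1+(-1)·-1+(1)·-3+(-1)·1 = -2
  [Θ]: (2)·1+(2)·0+(-1)·-2+(-1)·1+(1)·2+(-1)·3 = 2
⇒ L^-2 Θ^2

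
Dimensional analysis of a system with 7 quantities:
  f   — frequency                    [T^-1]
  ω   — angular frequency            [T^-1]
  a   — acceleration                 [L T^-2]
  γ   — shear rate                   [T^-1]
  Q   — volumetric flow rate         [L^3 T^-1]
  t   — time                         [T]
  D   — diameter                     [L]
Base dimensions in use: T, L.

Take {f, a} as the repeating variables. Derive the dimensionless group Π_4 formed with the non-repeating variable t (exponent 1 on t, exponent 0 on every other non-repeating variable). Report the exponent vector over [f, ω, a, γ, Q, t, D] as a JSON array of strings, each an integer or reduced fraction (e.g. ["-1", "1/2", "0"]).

Write exponents as rows T,L / cols f,ω,a,γ,Q,t,D:
  T: [-1 -1 -2 -1 -1  1  0]
  L: [ 0  0  1  0  3  0  1]
RREF → pivots at {f,a} ⇒ r = 2
Pivot set = {f,a}, free = {ω,γ,Q,t,D}
RREF:
  r0: [   1    1    0    1   -5   -1   -2]
  r1: [   0    0    1    0    3    0    1]
Fix exponent of t at 1, ω at 0, γ at 0, Q at 0, D at 0; solve each RREF row for its pivot's exponent:
  r0: exp(f) + (-1)·1 = 0 ⇒ exp(f) = 1
  r1: exp(a) + (0)·1 = 0 ⇒ exp(a) = 0
Π_4 = f · t

["1", "0", "0", "0", "0", "1", "0"]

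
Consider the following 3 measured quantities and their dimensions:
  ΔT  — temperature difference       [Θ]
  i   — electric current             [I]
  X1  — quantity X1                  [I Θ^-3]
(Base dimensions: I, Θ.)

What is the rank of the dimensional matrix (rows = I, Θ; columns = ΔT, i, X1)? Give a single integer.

Exponent matrix [I,Θ] × [ΔT,i,X1]:
  I: [ 0  1  1]
  Θ: [ 1  0 -3]
Echelon form has 2 nonzero rows (pivots: ΔT,i)

2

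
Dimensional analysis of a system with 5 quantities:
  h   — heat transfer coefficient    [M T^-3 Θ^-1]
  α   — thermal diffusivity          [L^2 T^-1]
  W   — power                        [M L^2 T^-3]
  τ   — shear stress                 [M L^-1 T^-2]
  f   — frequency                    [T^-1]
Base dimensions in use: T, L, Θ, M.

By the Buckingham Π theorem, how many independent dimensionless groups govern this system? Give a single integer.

Write exponents as rows T,L,Θ,M / cols h,α,W,τ,f:
  T: [-3 -1 -3 -2 -1]
  L: [ 0  2  2 -1  0]
  Θ: [-1  0  0  0  0]
  M: [ 1  0  1  1  0]
RREF → pivots at {h,α,W,τ} ⇒ r = 4
n=5, r=4 ⇒ 1 dimensionless group

1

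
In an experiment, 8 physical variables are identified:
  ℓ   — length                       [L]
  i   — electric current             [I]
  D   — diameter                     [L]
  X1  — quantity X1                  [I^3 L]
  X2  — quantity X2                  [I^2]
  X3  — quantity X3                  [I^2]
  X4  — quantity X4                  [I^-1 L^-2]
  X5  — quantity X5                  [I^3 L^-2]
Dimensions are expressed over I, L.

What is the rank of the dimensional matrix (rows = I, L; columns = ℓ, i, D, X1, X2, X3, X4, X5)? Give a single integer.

Write exponents as rows I,L / cols ℓ,i,D,X1,X2,X3,X4,X5:
  I: [ 0  1  0  3  2  2 -1  3]
  L: [ 1  0  1  1  0  0 -2 -2]
RREF → pivots at {ℓ,i} ⇒ r = 2

2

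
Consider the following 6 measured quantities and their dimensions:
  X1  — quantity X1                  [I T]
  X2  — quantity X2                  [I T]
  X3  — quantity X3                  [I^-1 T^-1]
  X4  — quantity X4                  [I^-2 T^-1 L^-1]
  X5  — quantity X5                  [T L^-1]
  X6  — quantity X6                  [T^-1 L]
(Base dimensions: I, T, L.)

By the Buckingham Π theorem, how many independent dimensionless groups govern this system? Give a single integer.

Exponent matrix [I,T,L] × [X1,X2,X3,X4,X5,X6]:
  I: [ 1  1 -1 -2  0  0]
  T: [ 1  1 -1 -1  1 -1]
  L: [ 0  0  0 -1 -1  1]
Row reduction gives pivot columns X1,X4; rank = 2
6 vars − rank 2 = 4 Π groups

4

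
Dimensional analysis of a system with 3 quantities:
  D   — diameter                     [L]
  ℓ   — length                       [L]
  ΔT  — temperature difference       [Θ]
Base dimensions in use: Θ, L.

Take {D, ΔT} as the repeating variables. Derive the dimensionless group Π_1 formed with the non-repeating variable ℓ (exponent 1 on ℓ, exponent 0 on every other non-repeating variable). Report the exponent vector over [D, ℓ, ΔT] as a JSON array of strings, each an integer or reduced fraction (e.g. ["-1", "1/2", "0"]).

Write exponents as rows Θ,L / cols D,ℓ,ΔT:
  Θ: [ 0  0  1]
  L: [ 1  1  0]
Row reduction gives pivot columns D,ΔT; rank = 2
Pivot set = {D,ΔT}, free = {ℓ}
RREF:
  r0: [   1    1    0]
  r1: [   0    0    1]
Fix exponent of ℓ at 1; solve each RREF row for its pivot's exponent:
  r0: exp(D) + (1)·1 = 0 ⇒ exp(D) = -1
  r1: exp(ΔT) + (0)·1 = 0 ⇒ exp(ΔT) = 0
Π_1 = D^-1 · ℓ

["-1", "1", "0"]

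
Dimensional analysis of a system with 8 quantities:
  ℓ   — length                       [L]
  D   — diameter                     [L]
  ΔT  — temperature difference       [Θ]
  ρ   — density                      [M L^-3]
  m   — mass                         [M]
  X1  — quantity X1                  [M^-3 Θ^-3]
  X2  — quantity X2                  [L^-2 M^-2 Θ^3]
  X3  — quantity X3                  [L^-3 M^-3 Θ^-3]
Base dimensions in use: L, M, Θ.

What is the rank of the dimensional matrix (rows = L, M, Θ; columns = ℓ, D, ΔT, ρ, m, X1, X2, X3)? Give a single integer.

3

Write exponents as rows L,M,Θ / cols ℓ,D,ΔT,ρ,m,X1,X2,X3:
  L: [ 1  1  0 -3  0  0 -2 -3]
  M: [ 0  0  0  1  1 -3 -2 -3]
  Θ: [ 0  0  1  0  0 -3  3 -3]
Row reduction gives pivot columns ℓ,ΔT,ρ; rank = 3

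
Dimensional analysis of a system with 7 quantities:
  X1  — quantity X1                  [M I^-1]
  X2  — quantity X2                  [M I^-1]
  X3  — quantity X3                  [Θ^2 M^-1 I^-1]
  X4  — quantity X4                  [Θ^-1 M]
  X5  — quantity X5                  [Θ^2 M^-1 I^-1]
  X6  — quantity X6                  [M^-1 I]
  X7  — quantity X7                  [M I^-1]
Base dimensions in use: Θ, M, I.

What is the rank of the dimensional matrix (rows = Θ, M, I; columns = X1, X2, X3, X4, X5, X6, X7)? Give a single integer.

2

Exponent matrix [Θ,M,I] × [X1,X2,X3,X4,X5,X6,X7]:
  Θ: [ 0  0  2 -1  2  0  0]
  M: [ 1  1 -1  1 -1 -1  1]
  I: [-1 -1 -1  0 -1  1 -1]
Echelon form has 2 nonzero rows (pivots: X1,X3)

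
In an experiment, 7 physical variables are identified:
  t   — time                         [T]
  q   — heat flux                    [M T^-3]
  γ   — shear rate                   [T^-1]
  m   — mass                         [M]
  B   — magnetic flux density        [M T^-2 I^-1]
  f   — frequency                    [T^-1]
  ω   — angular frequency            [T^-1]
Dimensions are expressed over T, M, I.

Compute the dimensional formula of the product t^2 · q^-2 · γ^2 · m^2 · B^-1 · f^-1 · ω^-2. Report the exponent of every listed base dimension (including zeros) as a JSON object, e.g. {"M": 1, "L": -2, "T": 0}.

{"T": 11, "M": -1, "I": 1}

Dimensional matrix (T×M×I by t×q×γ×m×B×f×ω):
  T: [ 1 -3 -1  0 -2 -1 -1]
  M: [ 0  1  0  1  1  0  0]
  I: [ 0  0  0  0 -1  0  0]
  [T]: (2)·1+(-2)·-3+(2)·-1+(2)·0+(-1)·-2+(-1)·-1+(-2)·-1 = 11
  [M]: (2)·0+(-2)·1+(2)·0+(2)·1+(-1)·1+(-1)·0+(-2)·0 = -1
  [I]: (2)·0+(-2)·0+(2)·0+(2)·0+(-1)·-1+(-1)·0+(-2)·0 = 1
⇒ T^11 M^-1 I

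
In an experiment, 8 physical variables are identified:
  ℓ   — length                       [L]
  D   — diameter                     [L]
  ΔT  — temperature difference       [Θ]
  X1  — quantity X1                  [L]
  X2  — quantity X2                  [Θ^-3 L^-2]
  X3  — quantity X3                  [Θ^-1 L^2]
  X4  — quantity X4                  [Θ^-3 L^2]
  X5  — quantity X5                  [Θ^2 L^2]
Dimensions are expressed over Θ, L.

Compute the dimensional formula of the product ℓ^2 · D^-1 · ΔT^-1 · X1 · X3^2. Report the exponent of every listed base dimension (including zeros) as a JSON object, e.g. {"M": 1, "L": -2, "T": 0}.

{"Θ": -3, "L": 6}

Exponent matrix [Θ,L] × [ℓ,D,ΔT,X1,X2,X3,X4,X5]:
  Θ: [ 0  0  1  0 -3 -1 -3  2]
  L: [ 1  1  0  1 -2  2  2  2]
  [Θ]: (2)·0+(-1)·0+(-1)·1+(1)·0+(2)·-1 = -3
  [L]: (2)·1+(-1)·1+(-1)·0+(1)·1+(2)·2 = 6
⇒ Θ^-3 L^6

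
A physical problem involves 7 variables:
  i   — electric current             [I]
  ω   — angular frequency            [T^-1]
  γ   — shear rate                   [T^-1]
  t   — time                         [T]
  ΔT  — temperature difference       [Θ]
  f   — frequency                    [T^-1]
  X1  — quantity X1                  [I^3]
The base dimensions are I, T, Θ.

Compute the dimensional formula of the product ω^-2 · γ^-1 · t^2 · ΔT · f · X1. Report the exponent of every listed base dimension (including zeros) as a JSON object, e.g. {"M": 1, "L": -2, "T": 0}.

Dimensional matrix (I×T×Θ by i×ω×γ×t×ΔT×f×X1):
  I: [ 1  0  0  0  0  0  3]
  T: [ 0 -1 -1  1  0 -1  0]
  Θ: [ 0  0  0  0  1  0  0]
  [I]: (-2)·0+(-1)·0+(2)·0+(1)·0+(1)·0+(1)·3 = 3
  [T]: (-2)·-1+(-1)·-1+(2)·1+(1)·0+(1)·-1+(1)·0 = 4
  [Θ]: (-2)·0+(-1)·0+(2)·0+(1)·1+(1)·0+(1)·0 = 1
⇒ I^3 T^4 Θ

{"I": 3, "T": 4, "Θ": 1}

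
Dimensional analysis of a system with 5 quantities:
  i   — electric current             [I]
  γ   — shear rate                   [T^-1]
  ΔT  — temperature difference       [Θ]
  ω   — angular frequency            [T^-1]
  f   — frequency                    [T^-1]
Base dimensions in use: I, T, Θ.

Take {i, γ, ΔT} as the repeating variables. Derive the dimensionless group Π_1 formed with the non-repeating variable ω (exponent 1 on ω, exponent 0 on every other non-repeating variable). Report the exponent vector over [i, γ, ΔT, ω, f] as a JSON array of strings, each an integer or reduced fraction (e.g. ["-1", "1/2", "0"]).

["0", "-1", "0", "1", "0"]

Dimensional matrix (I×T×Θ by i×γ×ΔT×ω×f):
  I: [ 1  0  0  0  0]
  T: [ 0 -1  0 -1 -1]
  Θ: [ 0  0  1  0  0]
Row reduction gives pivot columns i,γ,ΔT; rank = 3
Pivot set = {i,γ,ΔT}, free = {ω,f}
RREF:
  r0: [   1    0    0    0    0]
  r1: [   0    1    0    1    1]
  r2: [   0    0    1    0    0]
Fix exponent of ω at 1, f at 0; solve each RREF row for its pivot's exponent:
  r0: exp(i) + (0)·1 = 0 ⇒ exp(i) = 0
  r1: exp(γ) + (1)·1 = 0 ⇒ exp(γ) = -1
  r2: exp(ΔT) + (0)·1 = 0 ⇒ exp(ΔT) = 0
Π_1 = γ^-1 · ω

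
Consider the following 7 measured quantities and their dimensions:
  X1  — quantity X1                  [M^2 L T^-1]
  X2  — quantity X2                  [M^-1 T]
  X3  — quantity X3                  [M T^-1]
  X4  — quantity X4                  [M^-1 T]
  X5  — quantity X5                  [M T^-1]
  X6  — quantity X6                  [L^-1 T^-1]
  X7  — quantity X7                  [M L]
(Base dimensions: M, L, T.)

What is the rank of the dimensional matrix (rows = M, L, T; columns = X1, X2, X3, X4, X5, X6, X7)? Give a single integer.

Dimensional matrix (M×L×T by X1×X2×X3×X4×X5×X6×X7):
  M: [ 2 -1  1 -1  1  0  1]
  L: [ 1  0  0  0  0 -1  1]
  T: [-1  1 -1  1 -1 -1  0]
Echelon form has 2 nonzero rows (pivots: X1,X2)

2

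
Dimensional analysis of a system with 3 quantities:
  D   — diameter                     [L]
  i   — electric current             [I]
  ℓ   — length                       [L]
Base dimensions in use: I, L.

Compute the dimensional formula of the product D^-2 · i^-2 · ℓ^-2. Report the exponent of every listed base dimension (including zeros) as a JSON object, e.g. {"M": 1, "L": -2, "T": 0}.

{"I": -2, "L": -4}

Dimensional matrix (I×L by D×i×ℓ):
  I: [ 0  1  0]
  L: [ 1  0  1]
  [I]: (-2)·0+(-2)·1+(-2)·0 = -2
  [L]: (-2)·1+(-2)·0+(-2)·1 = -4
⇒ I^-2 L^-4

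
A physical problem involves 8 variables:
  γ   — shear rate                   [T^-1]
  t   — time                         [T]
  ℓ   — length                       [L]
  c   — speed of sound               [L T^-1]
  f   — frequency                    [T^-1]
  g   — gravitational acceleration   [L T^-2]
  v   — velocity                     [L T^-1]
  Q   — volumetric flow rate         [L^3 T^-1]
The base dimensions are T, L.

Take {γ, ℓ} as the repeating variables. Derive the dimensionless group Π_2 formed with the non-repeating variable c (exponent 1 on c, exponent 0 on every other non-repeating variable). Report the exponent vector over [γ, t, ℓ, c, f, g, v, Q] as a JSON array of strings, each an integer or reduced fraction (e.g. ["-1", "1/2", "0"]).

Exponent matrix [T,L] × [γ,t,ℓ,c,f,g,v,Q]:
  T: [-1  1  0 -1 -1 -2 -1 -1]
  L: [ 0  0  1  1  0  1  1  3]
RREF → pivots at {γ,ℓ} ⇒ r = 2
Pivot set = {γ,ℓ}, free = {t,c,f,g,v,Q}
RREF:
  r0: [   1   -1    0    1    1    2    1    1]
  r1: [   0    0    1    1    0    1    1    3]
Fix exponent of c at 1, t at 0, f at 0, g at 0, v at 0, Q at 0; solve each RREF row for its pivot's exponent:
  r0: exp(γ) + (1)·1 = 0 ⇒ exp(γ) = -1
  r1: exp(ℓ) + (1)·1 = 0 ⇒ exp(ℓ) = -1
Π_2 = γ^-1 · ℓ^-1 · c

["-1", "0", "-1", "1", "0", "0", "0", "0"]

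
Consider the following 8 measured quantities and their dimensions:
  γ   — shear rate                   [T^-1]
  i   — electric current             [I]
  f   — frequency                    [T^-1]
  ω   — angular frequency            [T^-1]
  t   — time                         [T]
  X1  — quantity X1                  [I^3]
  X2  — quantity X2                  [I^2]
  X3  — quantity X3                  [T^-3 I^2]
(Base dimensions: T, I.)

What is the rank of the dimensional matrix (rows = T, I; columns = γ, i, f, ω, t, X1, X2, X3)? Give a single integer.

Write exponents as rows T,I / cols γ,i,f,ω,t,X1,X2,X3:
  T: [-1  0 -1 -1  1  0  0 -3]
  I: [ 0  1  0  0  0  3  2  2]
Row reduction gives pivot columns γ,i; rank = 2

2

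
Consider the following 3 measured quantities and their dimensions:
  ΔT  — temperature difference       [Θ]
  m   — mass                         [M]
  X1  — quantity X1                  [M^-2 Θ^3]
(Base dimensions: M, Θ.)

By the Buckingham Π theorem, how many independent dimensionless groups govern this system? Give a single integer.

Dimensional matrix (M×Θ by ΔT×m×X1):
  M: [ 0  1 -2]
  Θ: [ 1  0  3]
RREF → pivots at {ΔT,m} ⇒ r = 2
3 vars − rank 2 = 1 Π group

1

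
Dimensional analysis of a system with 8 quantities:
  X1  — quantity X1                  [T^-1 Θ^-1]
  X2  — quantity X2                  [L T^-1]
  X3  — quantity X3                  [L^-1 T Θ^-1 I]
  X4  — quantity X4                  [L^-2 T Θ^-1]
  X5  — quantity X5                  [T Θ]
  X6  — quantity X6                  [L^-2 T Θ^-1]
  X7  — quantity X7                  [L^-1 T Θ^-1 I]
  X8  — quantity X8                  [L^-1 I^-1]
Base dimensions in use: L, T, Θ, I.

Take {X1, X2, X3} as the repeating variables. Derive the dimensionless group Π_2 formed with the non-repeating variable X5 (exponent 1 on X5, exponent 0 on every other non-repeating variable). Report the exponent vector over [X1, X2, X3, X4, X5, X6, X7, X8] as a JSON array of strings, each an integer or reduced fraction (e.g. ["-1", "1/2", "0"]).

["1", "0", "0", "0", "1", "0", "0", "0"]

Write exponents as rows L,T,Θ,I / cols X1,X2,X3,X4,X5,X6,X7,X8:
  L: [ 0  1 -1 -2  0 -2 -1 -1]
  T: [-1 -1  1  1  1  1  1  0]
  Θ: [-1  0 -1 -1  1 -1 -1  0]
  I: [ 0  0  1  0  0  0  1 -1]
Row reduction gives pivot columns X1,X2,X3; rank = 3
Repeat: X1,X2,X3; free: X4,X5,X6,X7,X8
RREF:
  r0: [   1    0    0    1   -1    1    0    1]
  r1: [   0    1    0   -2    0   -2    0   -2]
  r2: [   0    0    1    0    0    0    1   -1]
  r3: [   0    0    0    0    0    0    0    0]
Fix exponent of X5 at 1, X4 at 0, X6 at 0, X7 at 0, X8 at 0; solve each RREF row for its pivot's exponent:
  r0: exp(X1) + (-1)·1 = 0 ⇒ exp(X1) = 1
  r1: exp(X2) + (0)·1 = 0 ⇒ exp(X2) = 0
  r2: exp(X3) + (0)·1 = 0 ⇒ exp(X3) = 0
Π_2 = X1 · X5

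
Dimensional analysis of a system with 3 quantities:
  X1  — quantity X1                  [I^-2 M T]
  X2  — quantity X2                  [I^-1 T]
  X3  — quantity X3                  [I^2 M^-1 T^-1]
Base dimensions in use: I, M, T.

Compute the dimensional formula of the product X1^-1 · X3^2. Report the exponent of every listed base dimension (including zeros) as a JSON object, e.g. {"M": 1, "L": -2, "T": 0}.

Exponent matrix [I,M,T] × [X1,X2,X3]:
  I: [-2 -1  2]
  M: [ 1  0 -1]
  T: [ 1  1 -1]
  [I]: (-1)·-2+(2)·2 = 6
  [M]: (-1)·1+(2)·-1 = -3
  [T]: (-1)·1+(2)·-1 = -3
⇒ I^6 M^-3 T^-3

{"I": 6, "M": -3, "T": -3}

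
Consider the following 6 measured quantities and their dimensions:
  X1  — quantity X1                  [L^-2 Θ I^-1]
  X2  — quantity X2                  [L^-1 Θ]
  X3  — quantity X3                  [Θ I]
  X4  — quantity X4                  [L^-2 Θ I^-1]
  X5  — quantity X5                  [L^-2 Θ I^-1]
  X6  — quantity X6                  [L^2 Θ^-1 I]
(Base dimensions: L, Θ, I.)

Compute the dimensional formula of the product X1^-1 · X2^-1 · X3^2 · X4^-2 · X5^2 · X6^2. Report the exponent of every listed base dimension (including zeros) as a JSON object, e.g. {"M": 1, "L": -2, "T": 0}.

Exponent matrix [L,Θ,I] × [X1,X2,X3,X4,X5,X6]:
  L: [-2 -1  0 -2 -2  2]
  Θ: [ 1  1  1  1  1 -1]
  I: [-1  0  1 -1 -1  1]
  [L]: (-1)·-2+(-1)·-1+(2)·0+(-2)·-2+(2)·-2+(2)·2 = 7
  [Θ]: (-1)·1+(-1)·1+(2)·1+(-2)·1+(2)·1+(2)·-1 = -2
  [I]: (-1)·-1+(-1)·0+(2)·1+(-2)·-1+(2)·-1+(2)·1 = 5
⇒ L^7 Θ^-2 I^5

{"L": 7, "Θ": -2, "I": 5}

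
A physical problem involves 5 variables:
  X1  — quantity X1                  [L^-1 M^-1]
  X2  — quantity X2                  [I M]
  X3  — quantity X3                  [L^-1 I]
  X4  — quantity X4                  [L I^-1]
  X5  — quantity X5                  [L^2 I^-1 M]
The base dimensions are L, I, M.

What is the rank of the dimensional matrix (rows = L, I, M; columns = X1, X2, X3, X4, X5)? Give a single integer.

Write exponents as rows L,I,M / cols X1,X2,X3,X4,X5:
  L: [-1  0 -1  1  2]
  I: [ 0  1  1 -1 -1]
  M: [-1  1  0  0  1]
RREF → pivots at {X1,X2} ⇒ r = 2

2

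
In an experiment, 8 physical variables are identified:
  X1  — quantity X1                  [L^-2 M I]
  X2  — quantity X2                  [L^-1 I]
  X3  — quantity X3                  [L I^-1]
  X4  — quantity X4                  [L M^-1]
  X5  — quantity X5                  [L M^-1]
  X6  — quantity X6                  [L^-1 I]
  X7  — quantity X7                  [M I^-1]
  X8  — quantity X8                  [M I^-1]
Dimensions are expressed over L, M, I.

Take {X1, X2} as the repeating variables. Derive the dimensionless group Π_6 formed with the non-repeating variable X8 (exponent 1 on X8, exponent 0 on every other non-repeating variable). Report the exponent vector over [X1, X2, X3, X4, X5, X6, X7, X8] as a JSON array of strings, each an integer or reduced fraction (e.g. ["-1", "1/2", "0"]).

Exponent matrix [L,M,I] × [X1,X2,X3,X4,X5,X6,X7,X8]:
  L: [-2 -1  1  1  1 -1  0  0]
  M: [ 1  0  0 -1 -1  0  1  1]
  I: [ 1  1 -1  0  0  1 -1 -1]
Echelon form has 2 nonzero rows (pivots: X1,X2)
Pivot set = {X1,X2}, free = {X3,X4,X5,X6,X7,X8}
RREF:
  r0: [   1    0    0   -1   -1    0    1    1]
  r1: [   0    1   -1    1    1    1   -2   -2]
  r2: [   0    0    0    0    0    0    0    0]
Fix exponent of X8 at 1, X3 at 0, X4 at 0, X5 at 0, X6 at 0, X7 at 0; solve each RREF row for its pivot's exponent:
  r0: exp(X1) + (1)·1 = 0 ⇒ exp(X1) = -1
  r1: exp(X2) + (-2)·1 = 0 ⇒ exp(X2) = 2
Π_6 = X1^-1 · X2^2 · X8

["-1", "2", "0", "0", "0", "0", "0", "1"]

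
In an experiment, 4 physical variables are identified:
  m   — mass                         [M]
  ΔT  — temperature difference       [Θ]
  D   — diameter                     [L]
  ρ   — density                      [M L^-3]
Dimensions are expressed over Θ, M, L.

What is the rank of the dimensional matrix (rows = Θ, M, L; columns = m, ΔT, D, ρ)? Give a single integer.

3

Write exponents as rows Θ,M,L / cols m,ΔT,D,ρ:
  Θ: [ 0  1  0  0]
  M: [ 1  0  0  1]
  L: [ 0  0  1 -3]
RREF → pivots at {m,ΔT,D} ⇒ r = 3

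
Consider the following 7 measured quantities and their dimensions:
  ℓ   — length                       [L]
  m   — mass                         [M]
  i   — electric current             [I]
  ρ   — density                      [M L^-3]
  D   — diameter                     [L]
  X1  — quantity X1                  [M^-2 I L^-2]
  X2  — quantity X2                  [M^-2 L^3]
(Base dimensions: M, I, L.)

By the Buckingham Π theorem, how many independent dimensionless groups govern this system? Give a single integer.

Write exponents as rows M,I,L / cols ℓ,m,i,ρ,D,X1,X2:
  M: [ 0  1  0  1  0 -2 -2]
  I: [ 0  0  1  0  0  1  0]
  L: [ 1  0  0 -3  1 -2  3]
RREF → pivots at {ℓ,m,i} ⇒ r = 3
n=7, r=3 ⇒ 4 dimensionless groups

4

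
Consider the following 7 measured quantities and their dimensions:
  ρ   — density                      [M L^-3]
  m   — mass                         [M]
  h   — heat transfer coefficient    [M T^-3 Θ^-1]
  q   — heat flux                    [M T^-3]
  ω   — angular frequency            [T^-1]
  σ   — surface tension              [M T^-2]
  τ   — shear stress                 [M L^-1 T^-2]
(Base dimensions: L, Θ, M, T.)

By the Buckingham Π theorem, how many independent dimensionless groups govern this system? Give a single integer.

Exponent matrix [L,Θ,M,T] × [ρ,m,h,q,ω,σ,τ]:
  L: [-3  0  0  0  0  0 -1]
  Θ: [ 0  0 -1  0  0  0  0]
  M: [ 1  1  1  1  0  1  1]
  T: [ 0  0 -3 -3 -1 -2 -2]
Row reduction gives pivot columns ρ,m,h,q; rank = 4
7 vars − rank 4 = 3 Π groups

3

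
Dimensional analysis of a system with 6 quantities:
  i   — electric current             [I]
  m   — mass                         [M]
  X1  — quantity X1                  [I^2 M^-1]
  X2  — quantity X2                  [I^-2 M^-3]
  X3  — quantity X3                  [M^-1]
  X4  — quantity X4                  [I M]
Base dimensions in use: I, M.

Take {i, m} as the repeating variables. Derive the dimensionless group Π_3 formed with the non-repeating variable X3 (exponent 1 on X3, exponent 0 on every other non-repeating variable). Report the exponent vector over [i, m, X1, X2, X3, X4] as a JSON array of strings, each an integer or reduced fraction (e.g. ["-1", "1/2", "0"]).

Write exponents as rows I,M / cols i,m,X1,X2,X3,X4:
  I: [ 1  0  2 -2  0  1]
  M: [ 0  1 -1 -3 -1  1]
Echelon form has 2 nonzero rows (pivots: i,m)
Pivot set = {i,m}, free = {X1,X2,X3,X4}
RREF:
  r0: [   1    0    2   -2    0    1]
  r1: [   0    1   -1   -3   -1    1]
Fix exponent of X3 at 1, X1 at 0, X2 at 0, X4 at 0; solve each RREF row for its pivot's exponent:
  r0: exp(i) + (0)·1 = 0 ⇒ exp(i) = 0
  r1: exp(m) + (-1)·1 = 0 ⇒ exp(m) = 1
Π_3 = m · X3

["0", "1", "0", "0", "1", "0"]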